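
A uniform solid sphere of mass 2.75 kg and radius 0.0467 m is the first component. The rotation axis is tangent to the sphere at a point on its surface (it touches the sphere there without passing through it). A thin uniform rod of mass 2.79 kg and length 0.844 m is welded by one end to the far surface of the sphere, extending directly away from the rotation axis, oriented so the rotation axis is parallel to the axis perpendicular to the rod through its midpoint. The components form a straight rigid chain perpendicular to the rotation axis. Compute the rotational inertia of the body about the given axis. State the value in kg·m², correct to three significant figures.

0.915

Solid sphere: I_cm = (2/5)MR² = (2/5)(2.75)(0.0467)² = 0.002399 kg·m²; centre at d = 0.0467 m, so the parallel axis theorem gives I = 0.002399 + (2.75)(0.0467)² = 0.0083964 kg·m².
Thin rod: I_cm = (1/12)ML² = (1/12)(2.79)(0.844)² = 0.16562 kg·m²; centre at d = 0.0467 + 0.0467 + 0.422 = 0.5154 m, so the parallel axis theorem gives I = 0.16562 + (2.79)(0.5154)² = 0.90675 kg·m².
Total I = 0.0083964 + 0.90675 = 0.91514 kg·m².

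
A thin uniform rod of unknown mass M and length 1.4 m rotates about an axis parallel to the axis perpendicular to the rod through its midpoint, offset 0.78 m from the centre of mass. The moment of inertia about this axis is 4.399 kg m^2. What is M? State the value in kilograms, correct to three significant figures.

5.70

I = I_cm + Md² = (1/12)ML² + Md² = M·[0.0833333·(1.4)² + (0.78)²] = M·0.77173.
So M = 4.399 / 0.77173 = 5.7002 kg.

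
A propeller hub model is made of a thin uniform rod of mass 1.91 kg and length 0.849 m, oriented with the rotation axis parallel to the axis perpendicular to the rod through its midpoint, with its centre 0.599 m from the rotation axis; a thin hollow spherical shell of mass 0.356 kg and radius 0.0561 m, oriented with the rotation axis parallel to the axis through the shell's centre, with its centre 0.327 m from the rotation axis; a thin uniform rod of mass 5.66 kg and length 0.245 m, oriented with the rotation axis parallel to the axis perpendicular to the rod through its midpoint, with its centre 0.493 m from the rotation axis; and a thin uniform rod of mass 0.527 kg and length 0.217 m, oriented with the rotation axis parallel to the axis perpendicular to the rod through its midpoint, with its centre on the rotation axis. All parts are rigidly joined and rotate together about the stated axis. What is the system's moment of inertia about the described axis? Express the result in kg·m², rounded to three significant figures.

Thin rod: I_cm = (1/12)ML² = (1/12)(1.91)(0.849)² = 0.11473 kg·m²; centre at d = 0.599 m, so the parallel axis theorem gives I = 0.11473 + (1.91)(0.599)² = 0.80004 kg·m².
Spherical shell: I_cm = (2/3)MR² = (2/3)(0.356)(0.0561)² = 0.00074694 kg·m²; centre at d = 0.327 m, so the parallel axis theorem gives I = 0.00074694 + (0.356)(0.327)² = 0.038814 kg·m².
Thin rod: I_cm = (1/12)ML² = (1/12)(5.66)(0.245)² = 0.028312 kg·m²; centre at d = 0.493 m, so the parallel axis theorem gives I = 0.028312 + (5.66)(0.493)² = 1.404 kg·m².
Thin rod: I_cm = (1/12)ML² = (1/12)(0.527)(0.217)² = 0.002068 kg·m²; axis through the centre, so I = 0.002068 kg·m².
Total I = 0.80004 + 0.038814 + 1.404 + 0.002068 = 2.2449 kg·m².

2.24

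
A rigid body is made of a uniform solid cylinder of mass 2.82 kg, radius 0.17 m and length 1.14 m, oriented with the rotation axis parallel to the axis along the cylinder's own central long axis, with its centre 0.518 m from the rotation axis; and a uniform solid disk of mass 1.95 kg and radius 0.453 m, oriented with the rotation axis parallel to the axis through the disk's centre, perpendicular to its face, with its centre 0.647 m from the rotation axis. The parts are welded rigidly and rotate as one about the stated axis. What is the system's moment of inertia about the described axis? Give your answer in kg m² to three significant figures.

Solid cylinder: I_cm = (1/2)MR² = (1/2)(2.82)(0.17)² = 0.040749 kg m²; centre at d = 0.518 m, so the parallel axis theorem gives I = 0.040749 + (2.82)(0.518)² = 0.79742 kg m².
Solid disk: I_cm = (1/2)MR² = (1/2)(1.95)(0.453)² = 0.20008 kg m²; centre at d = 0.647 m, so the parallel axis theorem gives I = 0.20008 + (1.95)(0.647)² = 1.0164 kg m².
Total I = 0.79742 + 1.0164 = 1.8138 kg m².

1.81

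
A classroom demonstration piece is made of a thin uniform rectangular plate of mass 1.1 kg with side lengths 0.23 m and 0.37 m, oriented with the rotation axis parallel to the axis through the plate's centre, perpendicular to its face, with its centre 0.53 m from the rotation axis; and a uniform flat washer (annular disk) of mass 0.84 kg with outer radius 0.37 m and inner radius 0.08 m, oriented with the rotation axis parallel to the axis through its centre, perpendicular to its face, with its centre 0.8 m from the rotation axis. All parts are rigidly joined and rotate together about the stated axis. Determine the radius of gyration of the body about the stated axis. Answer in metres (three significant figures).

0.690

Rectangular plate: I_cm = (1/12)M(a²+b²) = (1/12)(1.1)[(0.23)² + (0.37)²] = 0.017398 kg·m²; centre at d = 0.53 m, so I = I_cm + Md² gives I = 0.017398 + (1.1)(0.53)² = 0.32639 kg·m².
Annular disk: I_cm = (1/2)M(R²+r²) = (1/2)(0.84)[(0.37)² + (0.08)²] = 0.060186 kg·m²; centre at d = 0.8 m, so I = I_cm + Md² gives I = 0.060186 + (0.84)(0.8)² = 0.59779 kg·m².
Total I = 0.92417 kg·m²; total mass M = 1.94 kg.
k = √(I/M) = √(0.92417/1.94) = 0.6902 m.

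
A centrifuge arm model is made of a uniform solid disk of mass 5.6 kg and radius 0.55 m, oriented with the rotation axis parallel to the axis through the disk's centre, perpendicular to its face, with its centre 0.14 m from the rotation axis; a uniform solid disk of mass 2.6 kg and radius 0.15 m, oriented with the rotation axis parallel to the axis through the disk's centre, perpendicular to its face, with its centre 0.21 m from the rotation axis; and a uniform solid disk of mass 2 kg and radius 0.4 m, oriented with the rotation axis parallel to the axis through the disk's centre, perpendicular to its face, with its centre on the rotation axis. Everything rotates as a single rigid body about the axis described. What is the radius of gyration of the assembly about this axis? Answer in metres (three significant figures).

Solid disk: I_cm = (1/2)MR² = (1/2)(5.6)(0.55)² = 0.847 kg m^2; centre at d = 0.14 m, so the parallel axis theorem gives I = 0.847 + (5.6)(0.14)² = 0.95676 kg m^2.
Solid disk: I_cm = (1/2)MR² = (1/2)(2.6)(0.15)² = 0.02925 kg m^2; centre at d = 0.21 m, so the parallel axis theorem gives I = 0.02925 + (2.6)(0.21)² = 0.14391 kg m^2.
Solid disk: I_cm = (1/2)MR² = (1/2)(2)(0.4)² = 0.16 kg m^2; axis through the centre, so I = 0.16 kg m^2.
Total I = 1.2607 kg m^2; total mass M = 10.2 kg.
k = √(I/M) = √(1.2607/10.2) = 0.35156 m.

0.352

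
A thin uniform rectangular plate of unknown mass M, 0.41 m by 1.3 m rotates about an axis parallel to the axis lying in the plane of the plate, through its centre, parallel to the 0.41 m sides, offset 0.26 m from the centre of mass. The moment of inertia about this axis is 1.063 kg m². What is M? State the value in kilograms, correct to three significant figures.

5.10

I = I_cm + Md² = (1/12)Mb² + Md² = M·[0.0833333·(1.3)² + (0.26)²] = M·0.20843.
So M = 1.063 / 0.20843 = 5.1 kg.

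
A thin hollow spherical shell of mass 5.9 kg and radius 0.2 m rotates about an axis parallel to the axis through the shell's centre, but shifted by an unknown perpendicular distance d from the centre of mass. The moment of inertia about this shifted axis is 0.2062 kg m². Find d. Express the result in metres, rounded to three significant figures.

0.0910

About the centre-of-mass axis, I_cm = (2/3)MR² = (2/3)(5.9)(0.2)² = 0.15733 kg m².
Parallel axis theorem: I = I_cm + Md², so Md² = 0.2062 − 0.15733 = 0.048867 kg m².
d = √(0.048867 / 5.9) = 0.091008 m.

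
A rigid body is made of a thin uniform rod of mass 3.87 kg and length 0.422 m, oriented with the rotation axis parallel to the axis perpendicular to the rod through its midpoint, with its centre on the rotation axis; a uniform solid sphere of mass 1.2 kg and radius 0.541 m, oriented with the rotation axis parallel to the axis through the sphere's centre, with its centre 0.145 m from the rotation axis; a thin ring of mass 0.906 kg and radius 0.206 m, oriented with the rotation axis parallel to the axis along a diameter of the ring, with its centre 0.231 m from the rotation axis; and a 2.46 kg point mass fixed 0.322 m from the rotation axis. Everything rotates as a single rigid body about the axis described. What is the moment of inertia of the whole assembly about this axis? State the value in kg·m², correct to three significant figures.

Thin rod: I_cm = (1/12)ML² = (1/12)(3.87)(0.422)² = 0.057432 kg·m²; axis through the centre, so I = 0.057432 kg·m².
Solid sphere: I_cm = (2/5)MR² = (2/5)(1.2)(0.541)² = 0.14049 kg·m²; centre at d = 0.145 m, so the parallel axis theorem gives I = 0.14049 + (1.2)(0.145)² = 0.16572 kg·m².
Thin ring: I_cm = (1/2)MR² = (1/2)(0.906)(0.206)² = 0.019224 kg·m²; centre at d = 0.231 m, so the parallel axis theorem gives I = 0.019224 + (0.906)(0.231)² = 0.067569 kg·m².
Point mass: I_cm = 0; centre at d = 0.322 m, so the parallel axis theorem gives I = 0 + (2.46)(0.322)² = 0.25506 kg·m².
Total I = 0.057432 + 0.16572 + 0.067569 + 0.25506 = 0.54578 kg·m².

0.546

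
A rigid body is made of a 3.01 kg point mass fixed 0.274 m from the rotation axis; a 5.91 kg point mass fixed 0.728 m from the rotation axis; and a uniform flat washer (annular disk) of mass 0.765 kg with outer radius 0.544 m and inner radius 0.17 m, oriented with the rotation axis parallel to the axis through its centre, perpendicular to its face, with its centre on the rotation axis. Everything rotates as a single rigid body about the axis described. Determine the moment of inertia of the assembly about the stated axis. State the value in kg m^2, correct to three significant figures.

Point mass: I_cm = 0; centre at d = 0.274 m, so I = I_cm + Md² gives I = 0 + (3.01)(0.274)² = 0.22598 kg m^2.
Point mass: I_cm = 0; centre at d = 0.728 m, so I = I_cm + Md² gives I = 0 + (5.91)(0.728)² = 3.1322 kg m^2.
Annular disk: I_cm = (1/2)M(R²+r²) = (1/2)(0.765)[(0.544)² + (0.17)²] = 0.12425 kg m^2; axis through the centre, so I = 0.12425 kg m^2.
Total I = 0.22598 + 3.1322 + 0.12425 = 3.4824 kg m^2.

3.48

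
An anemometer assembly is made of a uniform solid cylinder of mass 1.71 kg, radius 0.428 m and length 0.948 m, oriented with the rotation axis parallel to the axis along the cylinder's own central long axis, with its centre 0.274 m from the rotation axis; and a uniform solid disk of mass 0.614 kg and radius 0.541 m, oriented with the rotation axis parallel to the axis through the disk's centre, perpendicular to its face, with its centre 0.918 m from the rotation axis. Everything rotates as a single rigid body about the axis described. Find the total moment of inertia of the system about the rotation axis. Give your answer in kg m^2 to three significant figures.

0.892

Solid cylinder: I_cm = (1/2)MR² = (1/2)(1.71)(0.428)² = 0.15662 kg m^2; centre at d = 0.274 m, so the parallel axis theorem gives I = 0.15662 + (1.71)(0.274)² = 0.285 kg m^2.
Solid disk: I_cm = (1/2)MR² = (1/2)(0.614)(0.541)² = 0.089853 kg m^2; centre at d = 0.918 m, so the parallel axis theorem gives I = 0.089853 + (0.614)(0.918)² = 0.60729 kg m^2.
Total I = 0.285 + 0.60729 = 0.89229 kg m^2.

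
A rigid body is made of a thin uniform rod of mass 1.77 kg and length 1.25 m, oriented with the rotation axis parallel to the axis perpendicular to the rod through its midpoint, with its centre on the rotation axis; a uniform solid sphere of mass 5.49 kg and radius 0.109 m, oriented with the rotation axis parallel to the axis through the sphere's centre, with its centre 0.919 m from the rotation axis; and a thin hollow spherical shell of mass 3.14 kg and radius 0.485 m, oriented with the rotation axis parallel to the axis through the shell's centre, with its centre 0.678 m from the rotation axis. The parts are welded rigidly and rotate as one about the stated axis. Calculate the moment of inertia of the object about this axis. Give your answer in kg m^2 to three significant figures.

Thin rod: I_cm = (1/12)ML² = (1/12)(1.77)(1.25)² = 0.23047 kg m^2; axis through the centre, so I = 0.23047 kg m^2.
Solid sphere: I_cm = (2/5)MR² = (2/5)(5.49)(0.109)² = 0.026091 kg m^2; centre at d = 0.919 m, so I = I_cm + Md² gives I = 0.026091 + (5.49)(0.919)² = 4.6627 kg m^2.
Spherical shell: I_cm = (2/3)MR² = (2/3)(3.14)(0.485)² = 0.4924 kg m^2; centre at d = 0.678 m, so I = I_cm + Md² gives I = 0.4924 + (3.14)(0.678)² = 1.9358 kg m^2.
Total I = 0.23047 + 4.6627 + 1.9358 = 6.829 kg m^2.

6.83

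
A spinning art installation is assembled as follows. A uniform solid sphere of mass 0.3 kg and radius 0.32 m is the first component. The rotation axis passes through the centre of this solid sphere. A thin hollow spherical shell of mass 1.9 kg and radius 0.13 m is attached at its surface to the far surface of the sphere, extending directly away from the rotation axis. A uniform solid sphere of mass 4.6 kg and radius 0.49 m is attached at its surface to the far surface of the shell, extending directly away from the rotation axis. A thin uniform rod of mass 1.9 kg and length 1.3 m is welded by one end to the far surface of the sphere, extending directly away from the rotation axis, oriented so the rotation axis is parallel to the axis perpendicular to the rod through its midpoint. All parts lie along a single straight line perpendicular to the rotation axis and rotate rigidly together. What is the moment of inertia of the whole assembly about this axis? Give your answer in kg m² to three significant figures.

Solid sphere: I_cm = (2/5)MR² = (2/5)(0.3)(0.32)² = 0.012288 kg m²; axis through the centre, so I = 0.012288 kg m².
Spherical shell: I_cm = (2/3)MR² = (2/3)(1.9)(0.13)² = 0.021407 kg m²; centre at d = 0.32 + 0.13 = 0.45 m, so the parallel axis theorem gives I = 0.021407 + (1.9)(0.45)² = 0.40616 kg m².
Solid sphere: I_cm = (2/5)MR² = (2/5)(4.6)(0.49)² = 0.44178 kg m²; centre at d = 0.32 + 0.13 + 0.13 + 0.49 = 1.07 m, so the parallel axis theorem gives I = 0.44178 + (4.6)(1.07)² = 5.7083 kg m².
Thin rod: I_cm = (1/12)ML² = (1/12)(1.9)(1.3)² = 0.26758 kg m²; centre at d = 0.32 + 0.13 + 0.13 + 0.49 + 0.49 + 0.65 = 2.21 m, so the parallel axis theorem gives I = 0.26758 + (1.9)(2.21)² = 9.5474 kg m².
Total I = 0.012288 + 0.40616 + 5.7083 + 9.5474 = 15.674 kg m².

15.7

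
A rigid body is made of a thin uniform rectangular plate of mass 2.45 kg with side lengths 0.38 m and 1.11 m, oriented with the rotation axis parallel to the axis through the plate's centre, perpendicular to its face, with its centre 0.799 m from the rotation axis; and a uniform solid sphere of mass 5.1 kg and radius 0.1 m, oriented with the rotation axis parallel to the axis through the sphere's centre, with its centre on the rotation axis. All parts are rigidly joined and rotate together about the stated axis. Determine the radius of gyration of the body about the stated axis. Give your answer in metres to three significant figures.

0.497

Rectangular plate: I_cm = (1/12)M(a²+b²) = (1/12)(2.45)[(0.38)² + (1.11)²] = 0.28104 kg m²; centre at d = 0.799 m, so I = I_cm + Md² gives I = 0.28104 + (2.45)(0.799)² = 1.8451 kg m².
Solid sphere: I_cm = (2/5)MR² = (2/5)(5.1)(0.1)² = 0.0204 kg m²; axis through the centre, so I = 0.0204 kg m².
Total I = 1.8655 kg m²; total mass M = 7.55 kg.
k = √(I/M) = √(1.8655/7.55) = 0.49708 m.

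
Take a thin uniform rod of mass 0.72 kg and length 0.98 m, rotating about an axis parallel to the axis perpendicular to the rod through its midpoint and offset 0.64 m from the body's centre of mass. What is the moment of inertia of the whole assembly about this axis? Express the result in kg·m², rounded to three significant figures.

0.353

I_cm = (1/12)ML² = (1/12)(0.72)(0.98)² = 0.057624 kg·m²; centre at d = 0.64 m, so the parallel axis theorem gives I = 0.057624 + (0.72)(0.64)² = 0.35254 kg·m².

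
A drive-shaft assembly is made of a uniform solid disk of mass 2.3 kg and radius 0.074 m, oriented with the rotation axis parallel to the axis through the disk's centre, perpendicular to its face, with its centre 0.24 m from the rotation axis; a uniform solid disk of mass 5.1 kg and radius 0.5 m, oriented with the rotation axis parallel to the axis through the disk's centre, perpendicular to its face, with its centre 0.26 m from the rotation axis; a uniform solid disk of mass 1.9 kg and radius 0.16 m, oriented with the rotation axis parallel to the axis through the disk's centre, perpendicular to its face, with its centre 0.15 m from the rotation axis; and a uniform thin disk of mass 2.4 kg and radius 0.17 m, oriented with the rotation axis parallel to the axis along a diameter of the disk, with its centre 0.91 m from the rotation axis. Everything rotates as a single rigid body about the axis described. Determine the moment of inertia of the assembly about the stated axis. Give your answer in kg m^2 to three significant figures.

Solid disk: I_cm = (1/2)MR² = (1/2)(2.3)(0.074)² = 0.0062974 kg m^2; centre at d = 0.24 m, so I = I_cm + Md² gives I = 0.0062974 + (2.3)(0.24)² = 0.13878 kg m^2.
Solid disk: I_cm = (1/2)MR² = (1/2)(5.1)(0.5)² = 0.6375 kg m^2; centre at d = 0.26 m, so I = I_cm + Md² gives I = 0.6375 + (5.1)(0.26)² = 0.98226 kg m^2.
Solid disk: I_cm = (1/2)MR² = (1/2)(1.9)(0.16)² = 0.02432 kg m^2; centre at d = 0.15 m, so I = I_cm + Md² gives I = 0.02432 + (1.9)(0.15)² = 0.06707 kg m^2.
Thin disk: I_cm = (1/4)MR² = (1/4)(2.4)(0.17)² = 0.01734 kg m^2; centre at d = 0.91 m, so I = I_cm + Md² gives I = 0.01734 + (2.4)(0.91)² = 2.0048 kg m^2.
Total I = 0.13878 + 0.98226 + 0.06707 + 2.0048 = 3.1929 kg m^2.

3.19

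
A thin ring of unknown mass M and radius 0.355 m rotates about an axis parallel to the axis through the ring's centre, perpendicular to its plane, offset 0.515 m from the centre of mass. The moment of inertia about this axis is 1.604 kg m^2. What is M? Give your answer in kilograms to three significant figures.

4.10

I = I_cm + Md² = MR² + Md² = M·[1·(0.355)² + (0.515)²] = M·0.39125.
So M = 1.604 / 0.39125 = 4.0997 kg.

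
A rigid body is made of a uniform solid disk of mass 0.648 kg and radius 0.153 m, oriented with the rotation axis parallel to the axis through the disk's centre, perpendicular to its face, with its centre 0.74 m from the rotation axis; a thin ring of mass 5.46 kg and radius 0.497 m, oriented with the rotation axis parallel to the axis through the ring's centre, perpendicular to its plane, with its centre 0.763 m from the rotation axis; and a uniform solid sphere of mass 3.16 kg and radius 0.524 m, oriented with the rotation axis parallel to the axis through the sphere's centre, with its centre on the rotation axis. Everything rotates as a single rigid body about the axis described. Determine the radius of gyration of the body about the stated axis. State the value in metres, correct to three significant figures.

Solid disk: I_cm = (1/2)MR² = (1/2)(0.648)(0.153)² = 0.0075845 kg·m²; centre at d = 0.74 m, so I = I_cm + Md² gives I = 0.0075845 + (0.648)(0.74)² = 0.36243 kg·m².
Thin ring: I_cm = MR² = (5.46)(0.497)² = 1.3487 kg·m²; centre at d = 0.763 m, so I = I_cm + Md² gives I = 1.3487 + (5.46)(0.763)² = 4.5273 kg·m².
Solid sphere: I_cm = (2/5)MR² = (2/5)(3.16)(0.524)² = 0.34706 kg·m²; axis through the centre, so I = 0.34706 kg·m².
Total I = 5.2368 kg·m²; total mass M = 9.268 kg.
k = √(I/M) = √(5.2368/9.268) = 0.75169 m.

0.752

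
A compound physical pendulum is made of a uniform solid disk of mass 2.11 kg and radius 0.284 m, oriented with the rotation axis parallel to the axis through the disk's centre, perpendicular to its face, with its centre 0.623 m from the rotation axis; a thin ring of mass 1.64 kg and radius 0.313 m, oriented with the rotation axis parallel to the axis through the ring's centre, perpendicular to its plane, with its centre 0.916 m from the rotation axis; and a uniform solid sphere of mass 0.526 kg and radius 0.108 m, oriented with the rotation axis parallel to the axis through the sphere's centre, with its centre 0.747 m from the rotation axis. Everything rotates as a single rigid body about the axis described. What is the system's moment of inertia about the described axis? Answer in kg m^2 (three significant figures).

Solid disk: I_cm = (1/2)MR² = (1/2)(2.11)(0.284)² = 0.085092 kg m^2; centre at d = 0.623 m, so the parallel axis theorem gives I = 0.085092 + (2.11)(0.623)² = 0.90404 kg m^2.
Thin ring: I_cm = MR² = (1.64)(0.313)² = 0.16067 kg m^2; centre at d = 0.916 m, so the parallel axis theorem gives I = 0.16067 + (1.64)(0.916)² = 1.5367 kg m^2.
Solid sphere: I_cm = (2/5)MR² = (2/5)(0.526)(0.108)² = 0.0024541 kg m^2; centre at d = 0.747 m, so the parallel axis theorem gives I = 0.0024541 + (0.526)(0.747)² = 0.29597 kg m^2.
Total I = 0.90404 + 1.5367 + 0.29597 = 2.7367 kg m^2.

2.74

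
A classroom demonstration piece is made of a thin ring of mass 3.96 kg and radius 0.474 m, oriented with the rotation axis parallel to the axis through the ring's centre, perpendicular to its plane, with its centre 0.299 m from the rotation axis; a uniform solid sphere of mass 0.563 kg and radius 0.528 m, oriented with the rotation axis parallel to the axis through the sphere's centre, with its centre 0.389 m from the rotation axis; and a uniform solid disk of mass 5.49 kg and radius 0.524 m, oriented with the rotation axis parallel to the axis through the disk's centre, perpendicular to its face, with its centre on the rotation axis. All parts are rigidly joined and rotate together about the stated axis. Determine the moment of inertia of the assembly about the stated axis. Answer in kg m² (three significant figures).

2.15

Thin ring: I_cm = MR² = (3.96)(0.474)² = 0.88972 kg m²; centre at d = 0.299 m, so I = I_cm + Md² gives I = 0.88972 + (3.96)(0.299)² = 1.2437 kg m².
Solid sphere: I_cm = (2/5)MR² = (2/5)(0.563)(0.528)² = 0.062782 kg m²; centre at d = 0.389 m, so I = I_cm + Md² gives I = 0.062782 + (0.563)(0.389)² = 0.14798 kg m².
Solid disk: I_cm = (1/2)MR² = (1/2)(5.49)(0.524)² = 0.75371 kg m²; axis through the centre, so I = 0.75371 kg m².
Total I = 1.2437 + 0.14798 + 0.75371 = 2.1454 kg m².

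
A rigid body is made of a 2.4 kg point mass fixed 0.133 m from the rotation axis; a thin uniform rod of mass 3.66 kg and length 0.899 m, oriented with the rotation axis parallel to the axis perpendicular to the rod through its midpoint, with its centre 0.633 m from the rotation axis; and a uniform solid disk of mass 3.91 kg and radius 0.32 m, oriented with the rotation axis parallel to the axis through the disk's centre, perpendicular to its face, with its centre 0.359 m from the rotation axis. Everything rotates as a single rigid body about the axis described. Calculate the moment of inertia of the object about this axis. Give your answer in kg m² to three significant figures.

Point mass: I_cm = 0; centre at d = 0.133 m, so I = I_cm + Md² gives I = 0 + (2.4)(0.133)² = 0.042454 kg m².
Thin rod: I_cm = (1/12)ML² = (1/12)(3.66)(0.899)² = 0.2465 kg m²; centre at d = 0.633 m, so I = I_cm + Md² gives I = 0.2465 + (3.66)(0.633)² = 1.713 kg m².
Solid disk: I_cm = (1/2)MR² = (1/2)(3.91)(0.32)² = 0.20019 kg m²; centre at d = 0.359 m, so I = I_cm + Md² gives I = 0.20019 + (3.91)(0.359)² = 0.70412 kg m².
Total I = 0.042454 + 1.713 + 0.70412 = 2.4596 kg m².

2.46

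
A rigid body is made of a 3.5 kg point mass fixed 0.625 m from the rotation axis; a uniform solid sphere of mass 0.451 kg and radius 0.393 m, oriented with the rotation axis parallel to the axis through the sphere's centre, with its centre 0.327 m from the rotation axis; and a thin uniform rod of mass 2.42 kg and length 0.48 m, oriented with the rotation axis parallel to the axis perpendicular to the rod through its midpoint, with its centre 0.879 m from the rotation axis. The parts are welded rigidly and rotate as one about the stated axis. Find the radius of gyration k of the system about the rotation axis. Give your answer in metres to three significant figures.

0.726

Point mass: I_cm = 0; centre at d = 0.625 m, so the parallel axis theorem gives I = 0 + (3.5)(0.625)² = 1.3672 kg m^2.
Solid sphere: I_cm = (2/5)MR² = (2/5)(0.451)(0.393)² = 0.027863 kg m^2; centre at d = 0.327 m, so the parallel axis theorem gives I = 0.027863 + (0.451)(0.327)² = 0.076088 kg m^2.
Thin rod: I_cm = (1/12)ML² = (1/12)(2.42)(0.48)² = 0.046464 kg m^2; centre at d = 0.879 m, so the parallel axis theorem gives I = 0.046464 + (2.42)(0.879)² = 1.9163 kg m^2.
Total I = 3.3595 kg m^2; total mass M = 6.371 kg.
k = √(I/M) = √(3.3595/6.371) = 0.72617 m.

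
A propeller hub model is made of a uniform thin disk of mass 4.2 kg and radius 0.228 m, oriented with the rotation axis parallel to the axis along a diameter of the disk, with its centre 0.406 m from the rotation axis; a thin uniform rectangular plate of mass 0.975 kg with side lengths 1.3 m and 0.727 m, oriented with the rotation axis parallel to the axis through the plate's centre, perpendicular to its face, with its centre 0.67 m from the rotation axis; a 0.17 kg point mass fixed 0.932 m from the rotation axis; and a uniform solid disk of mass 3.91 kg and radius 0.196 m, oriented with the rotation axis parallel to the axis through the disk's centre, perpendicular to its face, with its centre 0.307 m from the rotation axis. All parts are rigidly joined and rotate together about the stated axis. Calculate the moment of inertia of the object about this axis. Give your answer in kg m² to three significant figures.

1.96

Thin disk: I_cm = (1/4)MR² = (1/4)(4.2)(0.228)² = 0.054583 kg m²; centre at d = 0.406 m, so I = I_cm + Md² gives I = 0.054583 + (4.2)(0.406)² = 0.74689 kg m².
Rectangular plate: I_cm = (1/12)M(a²+b²) = (1/12)(0.975)[(1.3)² + (0.727)²] = 0.18026 kg m²; centre at d = 0.67 m, so I = I_cm + Md² gives I = 0.18026 + (0.975)(0.67)² = 0.61793 kg m².
Point mass: I_cm = 0; centre at d = 0.932 m, so I = I_cm + Md² gives I = 0 + (0.17)(0.932)² = 0.14767 kg m².
Solid disk: I_cm = (1/2)MR² = (1/2)(3.91)(0.196)² = 0.075103 kg m²; centre at d = 0.307 m, so I = I_cm + Md² gives I = 0.075103 + (3.91)(0.307)² = 0.44362 kg m².
Total I = 0.74689 + 0.61793 + 0.14767 + 0.44362 = 1.9561 kg m².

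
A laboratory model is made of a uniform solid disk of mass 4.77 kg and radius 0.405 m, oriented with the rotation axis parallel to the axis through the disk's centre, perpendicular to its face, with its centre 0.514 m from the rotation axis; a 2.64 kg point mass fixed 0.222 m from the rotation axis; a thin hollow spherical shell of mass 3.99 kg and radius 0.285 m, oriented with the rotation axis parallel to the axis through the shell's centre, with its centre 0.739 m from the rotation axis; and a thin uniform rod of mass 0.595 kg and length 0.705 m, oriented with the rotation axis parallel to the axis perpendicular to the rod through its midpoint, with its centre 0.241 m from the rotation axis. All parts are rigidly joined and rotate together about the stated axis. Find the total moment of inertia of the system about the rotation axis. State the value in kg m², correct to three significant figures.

Solid disk: I_cm = (1/2)MR² = (1/2)(4.77)(0.405)² = 0.3912 kg m²; centre at d = 0.514 m, so the parallel axis theorem gives I = 0.3912 + (4.77)(0.514)² = 1.6514 kg m².
Point mass: I_cm = 0; centre at d = 0.222 m, so the parallel axis theorem gives I = 0 + (2.64)(0.222)² = 0.13011 kg m².
Spherical shell: I_cm = (2/3)MR² = (2/3)(3.99)(0.285)² = 0.21606 kg m²; centre at d = 0.739 m, so the parallel axis theorem gives I = 0.21606 + (3.99)(0.739)² = 2.3951 kg m².
Thin rod: I_cm = (1/12)ML² = (1/12)(0.595)(0.705)² = 0.024644 kg m²; centre at d = 0.241 m, so the parallel axis theorem gives I = 0.024644 + (0.595)(0.241)² = 0.059202 kg m².
Total I = 1.6514 + 0.13011 + 2.3951 + 0.059202 = 4.2358 kg m².

4.24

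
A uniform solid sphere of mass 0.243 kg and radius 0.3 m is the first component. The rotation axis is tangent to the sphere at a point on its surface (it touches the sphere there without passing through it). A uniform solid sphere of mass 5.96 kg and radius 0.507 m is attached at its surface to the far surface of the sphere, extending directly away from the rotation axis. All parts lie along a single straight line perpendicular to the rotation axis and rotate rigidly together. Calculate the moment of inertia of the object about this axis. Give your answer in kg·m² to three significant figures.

7.95

Solid sphere: I_cm = (2/5)MR² = (2/5)(0.243)(0.3)² = 0.008748 kg·m²; centre at d = 0.3 m, so the parallel axis theorem gives I = 0.008748 + (0.243)(0.3)² = 0.030618 kg·m².
Solid sphere: I_cm = (2/5)MR² = (2/5)(5.96)(0.507)² = 0.6128 kg·m²; centre at d = 0.3 + 0.3 + 0.507 = 1.107 m, so the parallel axis theorem gives I = 0.6128 + (5.96)(1.107)² = 7.9165 kg·m².
Total I = 0.030618 + 7.9165 = 7.9471 kg·m².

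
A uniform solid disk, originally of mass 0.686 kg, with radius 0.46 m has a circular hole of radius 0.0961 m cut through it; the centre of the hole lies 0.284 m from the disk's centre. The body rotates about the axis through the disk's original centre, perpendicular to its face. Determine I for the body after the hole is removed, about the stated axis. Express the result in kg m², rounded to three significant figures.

Unpierced body about its centre: I₀ = (1/2)MR² = (1/2)(0.686)(0.46)² = 0.072579 kg m².
The removed disk has mass m = M·(r/R)² = (0.686)(0.0961/0.46)² = 0.02994 kg (same uniform areal density).
Its moment of inertia about the rotation axis (parallel-axis theorem): I_hole = (1/2)mr² + md² = (1/2)(0.02994)(0.0961)² + (0.02994)(0.284)² = 0.0025531 kg m².
Treating the hole as negative mass, I = I₀ − I_hole = 0.072579 − 0.0025531 = 0.070026 kg m².

0.0700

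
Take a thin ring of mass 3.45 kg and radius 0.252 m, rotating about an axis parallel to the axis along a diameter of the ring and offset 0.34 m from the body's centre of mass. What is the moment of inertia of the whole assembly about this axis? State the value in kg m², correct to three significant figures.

I_cm = (1/2)MR² = (1/2)(3.45)(0.252)² = 0.10954 kg m²; centre at d = 0.34 m, so the parallel axis theorem gives I = 0.10954 + (3.45)(0.34)² = 0.50836 kg m².

0.508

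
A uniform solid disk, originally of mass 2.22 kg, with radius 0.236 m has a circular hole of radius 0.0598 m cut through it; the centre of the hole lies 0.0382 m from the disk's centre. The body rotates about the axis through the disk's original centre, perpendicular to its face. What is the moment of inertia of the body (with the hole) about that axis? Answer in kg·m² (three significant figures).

0.0614

Unpierced body about its centre: I₀ = (1/2)MR² = (1/2)(2.22)(0.236)² = 0.061823 kg·m².
The removed disk has mass m = M·(r/R)² = (2.22)(0.0598/0.236)² = 0.14254 kg (same uniform areal density).
Its moment of inertia about the rotation axis (parallel-axis theorem): I_hole = (1/2)mr² + md² = (1/2)(0.14254)(0.0598)² + (0.14254)(0.0382)² = 0.00046286 kg·m².
Treating the hole as negative mass, I = I₀ − I_hole = 0.061823 − 0.00046286 = 0.06136 kg·m².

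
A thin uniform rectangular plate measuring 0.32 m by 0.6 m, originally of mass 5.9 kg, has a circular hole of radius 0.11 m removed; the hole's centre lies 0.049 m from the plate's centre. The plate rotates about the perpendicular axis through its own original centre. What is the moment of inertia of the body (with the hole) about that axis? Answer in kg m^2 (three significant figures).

Unpierced body about its centre: I₀ = (1/12)M(a²+b²) = (1/12)(5.9)[(0.32)² + (0.6)²] = 0.22735 kg m^2.
The removed disk has mass m = M·πr²/(ab) = (5.9)·π(0.11)²/(0.32·0.6) = 1.1681 kg (same uniform areal density).
Its moment of inertia about the rotation axis (parallel-axis theorem): I_hole = (1/2)mr² + md² = (1/2)(1.1681)(0.11)² + (1.1681)(0.049)² = 0.0098717 kg m^2.
Treating the hole as negative mass, I = I₀ − I_hole = 0.22735 − 0.0098717 = 0.21747 kg m^2.

0.217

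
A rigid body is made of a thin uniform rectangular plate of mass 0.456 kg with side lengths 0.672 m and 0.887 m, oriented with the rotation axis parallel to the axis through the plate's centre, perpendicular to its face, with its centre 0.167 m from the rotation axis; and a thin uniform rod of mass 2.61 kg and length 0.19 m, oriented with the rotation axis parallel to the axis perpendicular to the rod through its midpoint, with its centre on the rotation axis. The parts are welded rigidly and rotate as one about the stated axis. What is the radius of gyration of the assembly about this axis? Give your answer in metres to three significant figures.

0.149

Rectangular plate: I_cm = (1/12)M(a²+b²) = (1/12)(0.456)[(0.672)² + (0.887)²] = 0.047057 kg m²; centre at d = 0.167 m, so the parallel axis theorem gives I = 0.047057 + (0.456)(0.167)² = 0.059775 kg m².
Thin rod: I_cm = (1/12)ML² = (1/12)(2.61)(0.19)² = 0.0078517 kg m²; axis through the centre, so I = 0.0078517 kg m².
Total I = 0.067627 kg m²; total mass M = 3.066 kg.
k = √(I/M) = √(0.067627/3.066) = 0.14852 m.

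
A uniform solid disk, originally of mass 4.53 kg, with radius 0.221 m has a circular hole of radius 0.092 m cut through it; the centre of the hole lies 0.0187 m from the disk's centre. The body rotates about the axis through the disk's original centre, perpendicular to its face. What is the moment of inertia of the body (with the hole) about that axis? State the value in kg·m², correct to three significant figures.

0.107

Unpierced body about its centre: I₀ = (1/2)MR² = (1/2)(4.53)(0.221)² = 0.11062 kg·m².
The removed disk has mass m = M·(r/R)² = (4.53)(0.092/0.221)² = 0.78504 kg (same uniform areal density).
Its moment of inertia about the rotation axis (parallel-axis theorem): I_hole = (1/2)mr² + md² = (1/2)(0.78504)(0.092)² + (0.78504)(0.0187)² = 0.0035968 kg·m².
Treating the hole as negative mass, I = I₀ − I_hole = 0.11062 − 0.0035968 = 0.10703 kg·m².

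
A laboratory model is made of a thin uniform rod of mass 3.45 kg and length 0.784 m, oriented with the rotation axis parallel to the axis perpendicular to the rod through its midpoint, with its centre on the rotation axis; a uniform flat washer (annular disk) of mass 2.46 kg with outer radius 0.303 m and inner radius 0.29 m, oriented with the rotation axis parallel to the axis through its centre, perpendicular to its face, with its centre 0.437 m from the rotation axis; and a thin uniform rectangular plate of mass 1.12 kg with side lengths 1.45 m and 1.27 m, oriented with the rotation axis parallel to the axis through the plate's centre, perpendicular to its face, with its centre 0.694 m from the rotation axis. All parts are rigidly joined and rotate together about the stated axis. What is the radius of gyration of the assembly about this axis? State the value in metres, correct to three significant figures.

Thin rod: I_cm = (1/12)ML² = (1/12)(3.45)(0.784)² = 0.17671 kg m²; axis through the centre, so I = 0.17671 kg m².
Annular disk: I_cm = (1/2)M(R²+r²) = (1/2)(2.46)[(0.303)² + (0.29)²] = 0.21637 kg m²; centre at d = 0.437 m, so I = I_cm + Md² gives I = 0.21637 + (2.46)(0.437)² = 0.68615 kg m².
Rectangular plate: I_cm = (1/12)M(a²+b²) = (1/12)(1.12)[(1.45)² + (1.27)²] = 0.34677 kg m²; centre at d = 0.694 m, so I = I_cm + Md² gives I = 0.34677 + (1.12)(0.694)² = 0.8862 kg m².
Total I = 1.7491 kg m²; total mass M = 7.03 kg.
k = √(I/M) = √(1.7491/7.03) = 0.4988 m.

0.499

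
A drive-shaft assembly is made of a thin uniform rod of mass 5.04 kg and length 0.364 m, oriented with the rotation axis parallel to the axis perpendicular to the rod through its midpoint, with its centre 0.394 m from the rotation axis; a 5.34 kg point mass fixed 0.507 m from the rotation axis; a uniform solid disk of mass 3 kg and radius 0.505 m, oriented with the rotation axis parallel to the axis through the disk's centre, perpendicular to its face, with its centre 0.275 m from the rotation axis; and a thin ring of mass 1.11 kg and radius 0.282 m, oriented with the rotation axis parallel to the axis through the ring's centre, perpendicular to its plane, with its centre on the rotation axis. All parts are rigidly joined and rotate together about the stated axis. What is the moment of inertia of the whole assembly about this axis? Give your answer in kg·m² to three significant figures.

2.91

Thin rod: I_cm = (1/12)ML² = (1/12)(5.04)(0.364)² = 0.055648 kg·m²; centre at d = 0.394 m, so the parallel axis theorem gives I = 0.055648 + (5.04)(0.394)² = 0.83804 kg·m².
Point mass: I_cm = 0; centre at d = 0.507 m, so the parallel axis theorem gives I = 0 + (5.34)(0.507)² = 1.3726 kg·m².
Solid disk: I_cm = (1/2)MR² = (1/2)(3)(0.505)² = 0.38254 kg·m²; centre at d = 0.275 m, so the parallel axis theorem gives I = 0.38254 + (3)(0.275)² = 0.60941 kg·m².
Thin ring: I_cm = MR² = (1.11)(0.282)² = 0.088272 kg·m²; axis through the centre, so I = 0.088272 kg·m².
Total I = 0.83804 + 1.3726 + 0.60941 + 0.088272 = 2.9084 kg·m².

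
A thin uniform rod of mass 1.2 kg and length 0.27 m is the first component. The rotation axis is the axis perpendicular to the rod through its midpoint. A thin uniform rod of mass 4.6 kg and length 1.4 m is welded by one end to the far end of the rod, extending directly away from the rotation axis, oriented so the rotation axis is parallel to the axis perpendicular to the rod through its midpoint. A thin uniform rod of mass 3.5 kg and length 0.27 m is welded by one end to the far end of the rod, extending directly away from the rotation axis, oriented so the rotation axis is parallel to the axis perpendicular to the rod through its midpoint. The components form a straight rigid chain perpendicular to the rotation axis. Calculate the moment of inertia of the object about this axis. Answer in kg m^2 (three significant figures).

Thin rod: I_cm = (1/12)ML² = (1/12)(1.2)(0.27)² = 0.00729 kg m^2; axis through the centre, so I = 0.00729 kg m^2.
Thin rod: I_cm = (1/12)ML² = (1/12)(4.6)(1.4)² = 0.75133 kg m^2; centre at d = 0.135 + 0.7 = 0.835 m, so I = I_cm + Md² gives I = 0.75133 + (4.6)(0.835)² = 3.9586 kg m^2.
Thin rod: I_cm = (1/12)ML² = (1/12)(3.5)(0.27)² = 0.021263 kg m^2; centre at d = 0.135 + 0.7 + 0.7 + 0.135 = 1.67 m, so I = I_cm + Md² gives I = 0.021263 + (3.5)(1.67)² = 9.7824 kg m^2.
Total I = 0.00729 + 3.9586 + 9.7824 = 13.748 kg m^2.

13.7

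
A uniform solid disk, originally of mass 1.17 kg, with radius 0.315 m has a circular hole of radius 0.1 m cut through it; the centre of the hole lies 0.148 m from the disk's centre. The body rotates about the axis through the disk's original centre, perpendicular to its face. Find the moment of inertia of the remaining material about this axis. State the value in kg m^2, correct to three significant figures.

Unpierced body about its centre: I₀ = (1/2)MR² = (1/2)(1.17)(0.315)² = 0.058047 kg m^2.
The removed disk has mass m = M·(r/R)² = (1.17)(0.1/0.315)² = 0.11791 kg (same uniform areal density).
Its moment of inertia about the rotation axis (parallel-axis theorem): I_hole = (1/2)mr² + md² = (1/2)(0.11791)(0.1)² + (0.11791)(0.148)² = 0.0031724 kg m^2.
Treating the hole as negative mass, I = I₀ − I_hole = 0.058047 − 0.0031724 = 0.054874 kg m^2.

0.0549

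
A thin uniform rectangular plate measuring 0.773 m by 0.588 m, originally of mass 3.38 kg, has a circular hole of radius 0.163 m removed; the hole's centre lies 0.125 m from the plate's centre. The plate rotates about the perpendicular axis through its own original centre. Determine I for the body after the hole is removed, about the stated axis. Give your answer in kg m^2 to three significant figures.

Unpierced body about its centre: I₀ = (1/12)M(a²+b²) = (1/12)(3.38)[(0.773)² + (0.588)²] = 0.26569 kg m^2.
The removed disk has mass m = M·πr²/(ab) = (3.38)·π(0.163)²/(0.773·0.588) = 0.6207 kg (same uniform areal density).
Its moment of inertia about the rotation axis (parallel-axis theorem): I_hole = (1/2)mr² + md² = (1/2)(0.6207)(0.163)² + (0.6207)(0.125)² = 0.017944 kg m^2.
Treating the hole as negative mass, I = I₀ − I_hole = 0.26569 − 0.017944 = 0.24774 kg m^2.

0.248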